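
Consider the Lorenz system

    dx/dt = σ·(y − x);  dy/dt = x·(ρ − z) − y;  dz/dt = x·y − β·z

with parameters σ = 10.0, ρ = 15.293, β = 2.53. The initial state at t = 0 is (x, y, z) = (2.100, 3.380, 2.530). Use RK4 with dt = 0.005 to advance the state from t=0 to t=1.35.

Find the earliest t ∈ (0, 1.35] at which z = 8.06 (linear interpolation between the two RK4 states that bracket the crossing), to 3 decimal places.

t = 0.213

t=0.000: state=(2.100, 3.380, 2.530)
step 1 (dt=0.005): k1=(12.800, 23.422, 0.697), k2=(13.066, 23.768, 0.926), k3=(13.068, 23.775, 0.928), k4=(13.335, 24.127, 1.164); state += dt/6·(k1+2k2+2k3+k4)
t=0.005: state=(2.165, 3.499, 2.535)
t=0.010: state=(2.233, 3.621, 2.542)
t=0.015: state=(2.304, 3.747, 2.551)
continuing one RK4 step at a time; state shown every 10 steps (Δt=0.05):
t=0.050: state=(2.881, 4.744, 2.703)
t=0.100: state=(3.985, 6.561, 3.293)
t=0.150: state=(5.473, 8.849, 4.618)
t=0.200: state=(7.339, 11.366, 7.134)
t=0.210: state=(7.745, 11.839, 7.820)
next step: t=0.215: state=(7.951, 12.066, 8.188) — z has crossed 8.06
linear interpolation between t=0.210 (7.82013) and t=0.215 (8.18795) → t≈0.213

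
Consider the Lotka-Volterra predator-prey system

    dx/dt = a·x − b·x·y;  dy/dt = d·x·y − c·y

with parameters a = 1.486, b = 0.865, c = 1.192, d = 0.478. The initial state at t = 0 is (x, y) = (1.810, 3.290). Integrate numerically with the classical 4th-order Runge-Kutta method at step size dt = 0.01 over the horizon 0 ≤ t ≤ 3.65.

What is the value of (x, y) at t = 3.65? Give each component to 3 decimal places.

(x, y) = (4.997, 1.210)

t=0.000: state=(1.810, 3.290)
step 1 (dt=0.01): k1=(-2.461, -1.075), k2=(-2.436, -1.093), k3=(-2.436, -1.093), k4=(-2.411, -1.110); state += dt/6·(k1+2k2+2k3+k4)
t=0.010: state=(1.786, 3.279)
t=0.020: state=(1.762, 3.268)
t=0.030: state=(1.738, 3.256)
continuing one RK4 step at a time; state shown every 20 steps (Δt=0.2):
t=0.200: state=(1.410, 3.019)
t=0.400: state=(1.158, 2.687)
t=0.600: state=(1.009, 2.346)
t=0.800: state=(0.930, 2.027)
t=1.000: state=(0.904, 1.743)
t=1.200: state=(0.920, 1.498)
t=1.400: state=(0.974, 1.292)
t=1.600: state=(1.064, 1.121)
t=1.800: state=(1.195, 0.984)
t=2.000: state=(1.370, 0.876)
t=2.200: state=(1.596, 0.795)
t=2.400: state=(1.882, 0.739)
t=2.600: state=(2.236, 0.709)
t=2.800: state=(2.665, 0.705)
t=3.000: state=(3.168, 0.734)
t=3.200: state=(3.736, 0.804)
t=3.400: state=(4.332, 0.932)
t=3.600: state=(4.881, 1.141)
t=3.650: state=(4.997, 1.210)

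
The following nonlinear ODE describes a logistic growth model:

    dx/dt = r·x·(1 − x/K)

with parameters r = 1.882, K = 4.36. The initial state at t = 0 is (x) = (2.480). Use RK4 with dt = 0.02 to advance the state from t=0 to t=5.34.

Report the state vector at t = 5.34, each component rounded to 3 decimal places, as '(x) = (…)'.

t=0.000: state=(2.480)
step 1 (dt=0.02): k1=(2.013), k2=(2.007), k3=(2.007), k4=(2.001); state += dt/6·(k1+2k2+2k3+k4)
t=0.020: state=(2.520)
t=0.040: state=(2.560)
t=0.060: state=(2.600)
continuing one RK4 step at a time; state shown every 10 steps (Δt=0.2):
t=0.200: state=(2.868)
t=0.400: state=(3.213)
t=0.600: state=(3.502)
t=0.800: state=(3.732)
t=1.000: state=(3.909)
t=1.200: state=(4.040)
t=1.400: state=(4.135)
t=1.600: state=(4.203)
t=1.800: state=(4.251)
t=2.000: state=(4.285)
t=2.200: state=(4.308)
t=2.400: state=(4.324)
t=2.600: state=(4.335)
t=2.800: state=(4.343)
t=3.000: state=(4.348)
t=3.200: state=(4.352)
t=3.400: state=(4.355)
t=3.600: state=(4.356)
t=3.800: state=(4.357)
t=4.000: state=(4.358)
t=4.200: state=(4.359)
t=4.400: state=(4.359)
t=4.600: state=(4.359)
t=4.800: state=(4.360)
t=5.000: state=(4.360)
t=5.200: state=(4.360)
t=5.340: state=(4.360)

(x) = (4.360)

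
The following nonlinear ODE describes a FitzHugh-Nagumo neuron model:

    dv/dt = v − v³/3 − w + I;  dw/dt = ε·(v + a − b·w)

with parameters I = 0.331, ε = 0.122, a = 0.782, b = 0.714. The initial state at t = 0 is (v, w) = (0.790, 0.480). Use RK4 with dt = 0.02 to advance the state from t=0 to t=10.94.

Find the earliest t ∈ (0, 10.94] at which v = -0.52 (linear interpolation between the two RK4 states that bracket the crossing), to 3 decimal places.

t = 7.081

t=0.000: state=(0.790, 0.480)
step 1 (dt=0.02): k1=(0.477, 0.150), k2=(0.477, 0.150), k3=(0.477, 0.150), k4=(0.477, 0.151); state += dt/6·(k1+2k2+2k3+k4)
t=0.020: state=(0.800, 0.483)
t=0.040: state=(0.809, 0.486)
t=0.060: state=(0.819, 0.489)
continuing one RK4 step at a time; state shown every 25 steps (Δt=0.5):
t=0.500: state=(1.023, 0.560)
t=1.000: state=(1.210, 0.650)
t=1.500: state=(1.319, 0.745)
t=2.000: state=(1.356, 0.840)
t=2.500: state=(1.342, 0.932)
t=3.000: state=(1.296, 1.018)
t=3.500: state=(1.228, 1.096)
t=4.000: state=(1.142, 1.167)
t=4.500: state=(1.036, 1.229)
t=5.000: state=(0.906, 1.282)
t=5.500: state=(0.738, 1.323)
t=6.000: state=(0.506, 1.351)
t=6.500: state=(0.157, 1.360)
t=7.000: state=(-0.404, 1.343)
t=7.080: state=(-0.519, 1.337)
next step: t=7.100: state=(-0.549, 1.335) — v has crossed -0.52
linear interpolation between t=7.080 (-0.51878) and t=7.100 (-0.54854) → t≈7.081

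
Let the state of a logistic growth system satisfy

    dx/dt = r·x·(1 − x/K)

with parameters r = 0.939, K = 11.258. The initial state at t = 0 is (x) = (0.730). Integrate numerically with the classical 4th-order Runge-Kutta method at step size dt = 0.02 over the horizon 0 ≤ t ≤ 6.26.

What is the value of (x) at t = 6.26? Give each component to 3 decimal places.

t=0.000: state=(0.730)
step 1 (dt=0.02): k1=(0.641), k2=(0.646), k3=(0.646), k4=(0.652); state += dt/6·(k1+2k2+2k3+k4)
t=0.020: state=(0.743)
t=0.040: state=(0.756)
t=0.060: state=(0.769)
continuing one RK4 step at a time; state shown every 25 steps (Δt=0.5):
t=0.500: state=(1.124)
t=1.000: state=(1.696)
t=1.500: state=(2.487)
t=2.000: state=(3.513)
t=2.500: state=(4.733)
t=3.000: state=(6.045)
t=3.500: state=(7.314)
t=4.000: state=(8.419)
t=4.500: state=(9.298)
t=5.000: state=(9.947)
t=5.500: state=(10.401)
t=6.000: state=(10.706)
t=6.260: state=(10.821)

(x) = (10.821)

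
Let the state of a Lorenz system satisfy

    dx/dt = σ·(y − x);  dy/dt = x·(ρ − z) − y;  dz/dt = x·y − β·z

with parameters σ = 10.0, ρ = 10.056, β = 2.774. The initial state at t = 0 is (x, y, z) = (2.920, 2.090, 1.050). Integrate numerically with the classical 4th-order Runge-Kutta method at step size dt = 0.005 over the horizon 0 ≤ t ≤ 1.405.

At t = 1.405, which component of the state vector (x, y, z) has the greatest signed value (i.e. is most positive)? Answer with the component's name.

t=0.000: state=(2.920, 2.090, 1.050)
step 1 (dt=0.005): k1=(-8.300, 24.208, 3.190), k2=(-7.487, 23.937, 3.300), k3=(-7.514, 23.955, 3.302), k4=(-6.727, 23.702, 3.411); state += dt/6·(k1+2k2+2k3+k4)
t=0.005: state=(2.882, 2.210, 1.067)
t=0.010: state=(2.853, 2.327, 1.084)
t=0.015: state=(2.830, 2.443, 1.103)
continuing one RK4 step at a time; state shown every 10 steps (Δt=0.05):
t=0.050: state=(2.837, 3.217, 1.267)
t=0.100: state=(3.220, 4.321, 1.634)
t=0.150: state=(3.904, 5.515, 2.241)
t=0.200: state=(4.810, 6.803, 3.209)
t=0.250: state=(5.868, 8.067, 4.659)
t=0.300: state=(6.958, 9.055, 6.645)
t=0.350: state=(7.886, 9.415, 9.025)
t=0.400: state=(8.404, 8.878, 11.383)
t=0.450: state=(8.320, 7.507, 13.143)
t=0.500: state=(7.629, 5.749, 13.920)
t=0.550: state=(6.534, 4.137, 13.744)
t=0.600: state=(5.327, 2.973, 12.936)
t=0.650: state=(4.239, 2.280, 11.837)
t=0.700: state=(3.387, 1.944, 10.673)
t=0.750: state=(2.791, 1.839, 9.559)
t=0.800: state=(2.421, 1.877, 8.544)
t=0.850: state=(2.232, 2.007, 7.647)
t=0.900: state=(2.185, 2.210, 6.872)
t=0.950: state=(2.250, 2.482, 6.224)
t=1.000: state=(2.412, 2.827, 5.706)
t=1.050: state=(2.663, 3.251, 5.327)
t=1.100: state=(3.001, 3.762, 5.100)
t=1.150: state=(3.425, 4.361, 5.050)
t=1.200: state=(3.935, 5.034, 5.204)
t=1.250: state=(4.519, 5.751, 5.598)
t=1.300: state=(5.154, 6.447, 6.256)
t=1.350: state=(5.792, 7.027, 7.178)
t=1.400: state=(6.361, 7.372, 8.305)
t=1.405: state=(6.411, 7.389, 8.425)
compare at T: x=6.411, y=7.389, z=8.425

largest component: z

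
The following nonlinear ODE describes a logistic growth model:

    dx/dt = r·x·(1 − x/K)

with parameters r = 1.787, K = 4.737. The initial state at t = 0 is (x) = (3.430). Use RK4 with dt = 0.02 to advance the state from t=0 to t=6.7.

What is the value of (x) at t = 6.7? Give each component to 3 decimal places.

(x) = (4.737)

t=0.000: state=(3.430)
step 1 (dt=0.02): k1=(1.691), k2=(1.678), k3=(1.678), k4=(1.664); state += dt/6·(k1+2k2+2k3+k4)
t=0.020: state=(3.464)
t=0.040: state=(3.497)
t=0.060: state=(3.529)
continuing one RK4 step at a time; state shown every 25 steps (Δt=0.5):
t=0.500: state=(4.098)
t=1.000: state=(4.453)
t=1.500: state=(4.616)
t=2.000: state=(4.687)
t=2.500: state=(4.716)
t=3.000: state=(4.729)
t=3.500: state=(4.734)
t=4.000: state=(4.736)
t=4.500: state=(4.736)
t=5.000: state=(4.737)
t=5.500: state=(4.737)
t=6.000: state=(4.737)
t=6.500: state=(4.737)
t=6.700: state=(4.737)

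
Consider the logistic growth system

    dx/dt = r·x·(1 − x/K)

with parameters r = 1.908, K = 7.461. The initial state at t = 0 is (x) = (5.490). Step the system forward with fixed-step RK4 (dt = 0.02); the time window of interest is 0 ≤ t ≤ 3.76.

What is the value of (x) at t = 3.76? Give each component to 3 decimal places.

t=0.000: state=(5.490)
step 1 (dt=0.02): k1=(2.767), k2=(2.742), k3=(2.742), k4=(2.717); state += dt/6·(k1+2k2+2k3+k4)
t=0.020: state=(5.545)
t=0.040: state=(5.599)
t=0.060: state=(5.651)
continuing one RK4 step at a time; state shown every 10 steps (Δt=0.2):
t=0.200: state=(5.992)
t=0.400: state=(6.391)
t=0.600: state=(6.696)
t=0.800: state=(6.921)
t=1.000: state=(7.084)
t=1.200: state=(7.199)
t=1.400: state=(7.280)
t=1.600: state=(7.337)
t=1.800: state=(7.376)
t=2.000: state=(7.402)
t=2.200: state=(7.421)
t=2.400: state=(7.434)
t=2.600: state=(7.442)
t=2.800: state=(7.448)
t=3.000: state=(7.452)
t=3.200: state=(7.455)
t=3.400: state=(7.457)
t=3.600: state=(7.458)
t=3.760: state=(7.459)

(x) = (7.459)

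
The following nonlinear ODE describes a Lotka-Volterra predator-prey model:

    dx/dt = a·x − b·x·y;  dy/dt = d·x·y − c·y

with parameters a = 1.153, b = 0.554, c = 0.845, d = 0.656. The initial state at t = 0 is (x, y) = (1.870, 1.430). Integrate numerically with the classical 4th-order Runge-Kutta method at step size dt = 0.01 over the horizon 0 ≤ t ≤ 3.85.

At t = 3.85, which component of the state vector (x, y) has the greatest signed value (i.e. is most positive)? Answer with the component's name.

largest component: y

t=0.000: state=(1.870, 1.430)
step 1 (dt=0.01): k1=(0.675, 0.546), k2=(0.673, 0.550), k3=(0.673, 0.550), k4=(0.671, 0.554); state += dt/6·(k1+2k2+2k3+k4)
t=0.010: state=(1.877, 1.436)
t=0.020: state=(1.883, 1.441)
t=0.030: state=(1.890, 1.447)
continuing one RK4 step at a time; state shown every 20 steps (Δt=0.2):
t=0.200: state=(1.997, 1.557)
t=0.400: state=(2.098, 1.720)
t=0.600: state=(2.160, 1.922)
t=0.800: state=(2.170, 2.157)
t=1.000: state=(2.122, 2.416)
t=1.200: state=(2.015, 2.678)
t=1.400: state=(1.860, 2.918)
t=1.600: state=(1.677, 3.108)
t=1.800: state=(1.486, 3.230)
t=2.000: state=(1.304, 3.275)
t=2.200: state=(1.143, 3.246)
t=2.400: state=(1.009, 3.157)
t=2.600: state=(0.903, 3.021)
t=2.800: state=(0.821, 2.856)
t=3.000: state=(0.761, 2.675)
t=3.200: state=(0.720, 2.489)
t=3.400: state=(0.695, 2.306)
t=3.600: state=(0.684, 2.131)
t=3.800: state=(0.687, 1.969)
t=3.850: state=(0.689, 1.931)
compare at T: x=0.689, y=1.931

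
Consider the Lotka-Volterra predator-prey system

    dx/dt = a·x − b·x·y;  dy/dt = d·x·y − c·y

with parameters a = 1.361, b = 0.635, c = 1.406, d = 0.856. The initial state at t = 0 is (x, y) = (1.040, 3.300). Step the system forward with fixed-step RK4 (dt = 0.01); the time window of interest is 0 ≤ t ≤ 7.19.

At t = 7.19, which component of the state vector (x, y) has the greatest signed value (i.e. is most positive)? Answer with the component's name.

t=0.000: state=(1.040, 3.300)
step 1 (dt=0.01): k1=(-0.764, -1.702), k2=(-0.755, -1.708), k3=(-0.755, -1.708), k4=(-0.747, -1.714); state += dt/6·(k1+2k2+2k3+k4)
t=0.010: state=(1.032, 3.283)
t=0.020: state=(1.025, 3.266)
t=0.030: state=(1.018, 3.248)
continuing one RK4 step at a time; state shown every 25 steps (Δt=0.25):
t=0.250: state=(0.897, 2.852)
t=0.500: state=(0.830, 2.411)
t=0.750: state=(0.821, 2.023)
t=1.000: state=(0.859, 1.702)
t=1.250: state=(0.941, 1.451)
t=1.500: state=(1.067, 1.265)
t=1.750: state=(1.240, 1.138)
t=2.000: state=(1.464, 1.068)
t=2.250: state=(1.739, 1.058)
t=2.500: state=(2.058, 1.117)
t=2.750: state=(2.397, 1.266)
t=3.000: state=(2.702, 1.539)
t=3.250: state=(2.879, 1.974)
t=3.500: state=(2.826, 2.570)
t=3.750: state=(2.507, 3.214)
t=4.000: state=(2.031, 3.679)
t=4.250: state=(1.569, 3.799)
t=4.500: state=(1.221, 3.595)
t=4.750: state=(0.999, 3.202)
t=5.000: state=(0.876, 2.749)
t=5.250: state=(0.823, 2.317)
t=5.500: state=(0.826, 1.944)
t=5.750: state=(0.874, 1.639)
t=6.000: state=(0.966, 1.403)
t=6.250: state=(1.102, 1.231)
t=6.500: state=(1.286, 1.117)
t=6.750: state=(1.522, 1.061)
t=7.000: state=(1.808, 1.065)
t=7.190: state=(2.054, 1.116)
compare at T: x=2.054, y=1.116

largest component: x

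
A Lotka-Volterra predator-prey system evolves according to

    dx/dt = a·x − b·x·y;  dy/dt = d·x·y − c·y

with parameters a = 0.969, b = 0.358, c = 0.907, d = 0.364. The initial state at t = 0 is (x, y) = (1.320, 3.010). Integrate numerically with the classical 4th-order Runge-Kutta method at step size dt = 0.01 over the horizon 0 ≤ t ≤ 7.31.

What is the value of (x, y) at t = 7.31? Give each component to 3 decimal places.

(x, y) = (1.311, 2.510)

t=0.000: state=(1.320, 3.010)
step 1 (dt=0.01): k1=(-0.143, -1.284), k2=(-0.140, -1.282), k3=(-0.140, -1.282), k4=(-0.137, -1.280); state += dt/6·(k1+2k2+2k3+k4)
t=0.010: state=(1.319, 2.997)
t=0.020: state=(1.317, 2.984)
t=0.030: state=(1.316, 2.972)
continuing one RK4 step at a time; state shown every 25 steps (Δt=0.25):
t=0.250: state=(1.303, 2.703)
t=0.500: state=(1.320, 2.427)
t=0.750: state=(1.368, 2.186)
t=1.000: state=(1.447, 1.980)
t=1.250: state=(1.557, 1.809)
t=1.500: state=(1.698, 1.672)
t=1.750: state=(1.872, 1.567)
t=2.000: state=(2.080, 1.495)
t=2.250: state=(2.323, 1.455)
t=2.500: state=(2.599, 1.451)
t=2.750: state=(2.905, 1.486)
t=3.000: state=(3.230, 1.565)
t=3.250: state=(3.558, 1.699)
t=3.500: state=(3.861, 1.899)
t=3.750: state=(4.102, 2.176)
t=4.000: state=(4.235, 2.537)
t=4.250: state=(4.218, 2.975)
t=4.500: state=(4.031, 3.456)
t=4.750: state=(3.691, 3.918)
t=5.000: state=(3.254, 4.286)
t=5.250: state=(2.795, 4.499)
t=5.500: state=(2.374, 4.535)
t=5.750: state=(2.025, 4.413)
t=6.000: state=(1.755, 4.175)
t=6.250: state=(1.560, 3.868)
t=6.500: state=(1.427, 3.530)
t=6.750: state=(1.346, 3.191)
t=7.000: state=(1.308, 2.870)
t=7.250: state=(1.306, 2.576)
t=7.310: state=(1.311, 2.510)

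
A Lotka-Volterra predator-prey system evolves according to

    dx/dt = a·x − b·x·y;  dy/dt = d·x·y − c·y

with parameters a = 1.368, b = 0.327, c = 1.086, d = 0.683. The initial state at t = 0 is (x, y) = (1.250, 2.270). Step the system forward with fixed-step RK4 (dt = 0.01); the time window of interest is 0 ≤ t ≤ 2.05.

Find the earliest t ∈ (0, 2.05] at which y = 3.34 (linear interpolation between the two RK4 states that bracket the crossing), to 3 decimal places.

t=0.000: state=(1.250, 2.270)
step 1 (dt=0.01): k1=(0.782, -0.527), k2=(0.786, -0.521), k3=(0.786, -0.521), k4=(0.789, -0.514); state += dt/6·(k1+2k2+2k3+k4)
t=0.010: state=(1.258, 2.265)
t=0.020: state=(1.266, 2.260)
t=0.030: state=(1.274, 2.255)
continuing one RK4 step at a time; state shown every 10 steps (Δt=0.1):
t=0.100: state=(1.332, 2.224)
t=0.200: state=(1.421, 2.192)
t=0.300: state=(1.517, 2.173)
t=0.400: state=(1.620, 2.170)
t=0.500: state=(1.730, 2.183)
t=0.600: state=(1.846, 2.212)
t=0.700: state=(1.968, 2.261)
t=0.800: state=(2.093, 2.330)
t=0.900: state=(2.221, 2.422)
t=1.000: state=(2.348, 2.539)
t=1.100: state=(2.472, 2.686)
t=1.200: state=(2.589, 2.864)
t=1.300: state=(2.694, 3.077)
t=1.400: state=(2.782, 3.329)
next step: t=1.410: state=(2.789, 3.356) — y has crossed 3.34
linear interpolation between t=1.400 (3.32866) and t=1.410 (3.35596) → t≈1.404

t = 1.404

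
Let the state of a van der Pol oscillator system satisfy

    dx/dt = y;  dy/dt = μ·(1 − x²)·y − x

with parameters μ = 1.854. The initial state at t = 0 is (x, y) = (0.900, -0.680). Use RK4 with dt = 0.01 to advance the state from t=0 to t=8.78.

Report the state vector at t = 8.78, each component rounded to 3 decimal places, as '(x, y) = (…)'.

t=0.000: state=(0.900, -0.680)
step 1 (dt=0.01): k1=(-0.680, -1.140), k2=(-0.686, -1.146), k3=(-0.686, -1.146), k4=(-0.691, -1.152); state += dt/6·(k1+2k2+2k3+k4)
t=0.010: state=(0.893, -0.691)
t=0.020: state=(0.886, -0.703)
t=0.030: state=(0.879, -0.715)
continuing one RK4 step at a time; state shown every 50 steps (Δt=0.5):
t=0.500: state=(0.371, -1.577)
t=1.000: state=(-0.885, -3.359)
t=1.500: state=(-1.936, -0.476)
t=2.000: state=(-1.900, 0.316)
t=2.500: state=(-1.710, 0.428)
t=3.000: state=(-1.470, 0.542)
t=3.500: state=(-1.150, 0.771)
t=4.000: state=(-0.636, 1.402)
t=4.500: state=(0.484, 3.330)
t=5.000: state=(1.907, 1.100)
t=5.500: state=(1.979, -0.268)
t=6.000: state=(1.807, -0.393)
t=6.500: state=(1.590, -0.483)
t=7.000: state=(1.313, -0.641)
t=7.500: state=(0.914, -1.018)
t=8.000: state=(0.163, -2.235)
t=8.500: state=(-1.417, -3.116)
t=8.780: state=(-1.951, -0.787)

(x, y) = (-1.951, -0.787)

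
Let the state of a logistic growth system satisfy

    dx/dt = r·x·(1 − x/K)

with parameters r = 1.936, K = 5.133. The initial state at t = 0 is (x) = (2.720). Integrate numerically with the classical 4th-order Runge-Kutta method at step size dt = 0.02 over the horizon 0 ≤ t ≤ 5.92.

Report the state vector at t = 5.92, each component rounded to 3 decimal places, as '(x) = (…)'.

t=0.000: state=(2.720)
step 1 (dt=0.02): k1=(2.475), k2=(2.472), k3=(2.472), k4=(2.469); state += dt/6·(k1+2k2+2k3+k4)
t=0.020: state=(2.769)
t=0.040: state=(2.819)
t=0.060: state=(2.868)
continuing one RK4 step at a time; state shown every 10 steps (Δt=0.2):
t=0.200: state=(3.203)
t=0.400: state=(3.643)
t=0.600: state=(4.018)
t=0.800: state=(4.319)
t=1.000: state=(4.551)
t=1.200: state=(4.723)
t=1.400: state=(4.847)
t=1.600: state=(4.935)
t=1.800: state=(4.997)
t=2.000: state=(5.040)
t=2.200: state=(5.069)
t=2.400: state=(5.090)
t=2.600: state=(5.104)
t=2.800: state=(5.113)
t=3.000: state=(5.119)
t=3.200: state=(5.124)
t=3.400: state=(5.127)
t=3.600: state=(5.129)
t=3.800: state=(5.130)
t=4.000: state=(5.131)
t=4.200: state=(5.132)
t=4.400: state=(5.132)
t=4.600: state=(5.132)
t=4.800: state=(5.133)
t=5.000: state=(5.133)
t=5.200: state=(5.133)
t=5.400: state=(5.133)
t=5.600: state=(5.133)
t=5.800: state=(5.133)
t=5.920: state=(5.133)

(x) = (5.133)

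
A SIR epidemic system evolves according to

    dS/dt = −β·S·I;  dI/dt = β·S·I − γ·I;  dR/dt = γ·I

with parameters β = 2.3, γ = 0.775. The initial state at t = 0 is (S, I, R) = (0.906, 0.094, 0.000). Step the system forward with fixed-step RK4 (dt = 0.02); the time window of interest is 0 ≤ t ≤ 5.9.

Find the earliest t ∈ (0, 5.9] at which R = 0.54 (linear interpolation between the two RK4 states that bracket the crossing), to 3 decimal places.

t=0.000: state=(0.906, 0.094, 0.000)
step 1 (dt=0.02): k1=(-0.196, 0.123, 0.073), k2=(-0.198, 0.124, 0.074), k3=(-0.198, 0.124, 0.074), k4=(-0.200, 0.125, 0.075); state += dt/6·(k1+2k2+2k3+k4)
t=0.020: state=(0.902, 0.096, 0.001)
t=0.040: state=(0.898, 0.099, 0.003)
t=0.060: state=(0.894, 0.102, 0.005)
continuing one RK4 step at a time; state shown every 10 steps (Δt=0.2):
t=0.200: state=(0.862, 0.121, 0.017)
t=0.400: state=(0.810, 0.152, 0.038)
t=0.600: state=(0.749, 0.187, 0.064)
t=0.800: state=(0.682, 0.222, 0.096)
t=1.000: state=(0.611, 0.256, 0.133)
t=1.200: state=(0.539, 0.286, 0.175)
t=1.400: state=(0.470, 0.309, 0.221)
t=1.600: state=(0.406, 0.323, 0.270)
t=1.800: state=(0.350, 0.330, 0.321)
t=2.000: state=(0.300, 0.328, 0.372)
t=2.200: state=(0.259, 0.319, 0.422)
t=2.400: state=(0.224, 0.305, 0.471)
t=2.600: state=(0.196, 0.288, 0.517)
t=2.700: state=(0.183, 0.278, 0.538)
next step: t=2.720: state=(0.181, 0.276, 0.543) — R has crossed 0.54
linear interpolation between t=2.700 (0.53849) and t=2.720 (0.54279) → t≈2.707

t = 2.707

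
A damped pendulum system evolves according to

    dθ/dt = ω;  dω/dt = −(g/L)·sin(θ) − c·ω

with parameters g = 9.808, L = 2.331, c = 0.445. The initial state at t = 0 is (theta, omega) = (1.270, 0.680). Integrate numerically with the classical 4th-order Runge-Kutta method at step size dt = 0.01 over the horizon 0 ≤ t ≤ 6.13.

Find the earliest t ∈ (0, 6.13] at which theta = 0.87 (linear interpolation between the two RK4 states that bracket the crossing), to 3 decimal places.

t=0.000: state=(1.270, 0.680)
step 1 (dt=0.01): k1=(0.680, -4.321), k2=(0.658, -4.316), k3=(0.658, -4.316), k4=(0.637, -4.310); state += dt/6·(k1+2k2+2k3+k4)
t=0.010: state=(1.277, 0.637)
t=0.020: state=(1.283, 0.594)
t=0.030: state=(1.288, 0.551)
continuing one RK4 step at a time; state shown every 20 steps (Δt=0.2):
t=0.200: state=(1.321, -0.156)
t=0.400: state=(1.213, -0.913)
t=0.600: state=(0.964, -1.550)
t=0.650: state=(0.883, -1.682)
next step: t=0.660: state=(0.866, -1.707) — theta has crossed 0.87
linear interpolation between t=0.650 (0.88317) and t=0.660 (0.86622) → t≈0.658

t = 0.658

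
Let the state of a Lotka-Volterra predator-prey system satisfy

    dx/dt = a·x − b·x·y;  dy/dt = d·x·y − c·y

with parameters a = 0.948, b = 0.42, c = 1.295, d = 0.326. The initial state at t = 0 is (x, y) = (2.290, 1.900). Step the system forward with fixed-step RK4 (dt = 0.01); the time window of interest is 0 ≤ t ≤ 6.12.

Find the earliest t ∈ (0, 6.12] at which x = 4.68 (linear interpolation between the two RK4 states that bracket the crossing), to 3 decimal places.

t = 1.868

t=0.000: state=(2.290, 1.900)
step 1 (dt=0.01): k1=(0.343, -1.042), k2=(0.349, -1.038), k3=(0.349, -1.038), k4=(0.354, -1.034); state += dt/6·(k1+2k2+2k3+k4)
t=0.010: state=(2.293, 1.890)
t=0.020: state=(2.297, 1.879)
t=0.030: state=(2.301, 1.869)
continuing one RK4 step at a time; state shown every 20 steps (Δt=0.2):
t=0.200: state=(2.379, 1.707)
t=0.400: state=(2.510, 1.545)
t=0.600: state=(2.680, 1.412)
t=0.800: state=(2.890, 1.306)
t=1.000: state=(3.141, 1.227)
t=1.200: state=(3.434, 1.173)
t=1.400: state=(3.766, 1.145)
t=1.600: state=(4.136, 1.143)
t=1.800: state=(4.538, 1.170)
t=1.860: state=(4.663, 1.185)
next step: t=1.870: state=(4.684, 1.188) — x has crossed 4.68
linear interpolation between t=1.860 (4.66269) and t=1.870 (4.68370) → t≈1.868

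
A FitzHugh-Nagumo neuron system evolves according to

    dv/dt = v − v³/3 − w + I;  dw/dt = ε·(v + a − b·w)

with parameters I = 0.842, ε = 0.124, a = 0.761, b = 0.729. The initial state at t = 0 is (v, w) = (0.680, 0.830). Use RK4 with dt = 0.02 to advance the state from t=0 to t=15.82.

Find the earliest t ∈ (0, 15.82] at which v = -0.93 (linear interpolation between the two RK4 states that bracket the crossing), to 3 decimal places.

t = 9.721

t=0.000: state=(0.680, 0.830)
step 1 (dt=0.02): k1=(0.587, 0.104), k2=(0.589, 0.104), k3=(0.589, 0.104), k4=(0.591, 0.105); state += dt/6·(k1+2k2+2k3+k4)
t=0.020: state=(0.692, 0.832)
t=0.040: state=(0.704, 0.834)
t=0.060: state=(0.716, 0.836)
continuing one RK4 step at a time; state shown every 50 steps (Δt=1):
t=1.000: state=(1.266, 0.966)
t=2.000: state=(1.511, 1.141)
t=3.000: state=(1.487, 1.312)
t=4.000: state=(1.385, 1.459)
t=5.000: state=(1.255, 1.580)
t=6.000: state=(1.098, 1.673)
t=7.000: state=(0.895, 1.738)
t=8.000: state=(0.587, 1.767)
t=9.000: state=(-0.030, 1.742)
t=9.720: state=(-0.929, 1.659)
next step: t=9.740: state=(-0.958, 1.656) — v has crossed -0.93
linear interpolation between t=9.720 (-0.92868) and t=9.740 (-0.95826) → t≈9.721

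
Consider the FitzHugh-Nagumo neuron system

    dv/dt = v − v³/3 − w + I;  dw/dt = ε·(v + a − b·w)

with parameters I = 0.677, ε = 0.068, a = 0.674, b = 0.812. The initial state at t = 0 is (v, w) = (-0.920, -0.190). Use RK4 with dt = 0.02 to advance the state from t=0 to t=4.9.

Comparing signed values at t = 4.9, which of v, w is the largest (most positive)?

t=0.000: state=(-0.920, -0.190)
step 1 (dt=0.02): k1=(0.207, -0.006), k2=(0.207, -0.006), k3=(0.207, -0.006), k4=(0.207, -0.006); state += dt/6·(k1+2k2+2k3+k4)
t=0.020: state=(-0.916, -0.190)
t=0.040: state=(-0.912, -0.190)
t=0.060: state=(-0.908, -0.190)
continuing one RK4 step at a time; state shown every 10 steps (Δt=0.2):
t=0.200: state=(-0.878, -0.191)
t=0.400: state=(-0.834, -0.191)
t=0.600: state=(-0.786, -0.191)
t=0.800: state=(-0.736, -0.190)
t=1.000: state=(-0.680, -0.189)
t=1.200: state=(-0.619, -0.186)
t=1.400: state=(-0.551, -0.183)
t=1.600: state=(-0.473, -0.179)
t=1.800: state=(-0.382, -0.173)
t=2.000: state=(-0.277, -0.167)
t=2.200: state=(-0.151, -0.159)
t=2.400: state=(-0.000, -0.149)
t=2.600: state=(0.181, -0.137)
t=2.800: state=(0.398, -0.123)
t=3.000: state=(0.651, -0.105)
t=3.200: state=(0.929, -0.084)
t=3.400: state=(1.210, -0.060)
t=3.600: state=(1.461, -0.032)
t=3.800: state=(1.656, -0.001)
t=4.000: state=(1.790, 0.031)
t=4.200: state=(1.871, 0.065)
t=4.400: state=(1.915, 0.099)
t=4.600: state=(1.936, 0.133)
t=4.800: state=(1.942, 0.167)
t=4.900: state=(1.942, 0.184)
compare at T: v=1.942, w=0.184

largest component: v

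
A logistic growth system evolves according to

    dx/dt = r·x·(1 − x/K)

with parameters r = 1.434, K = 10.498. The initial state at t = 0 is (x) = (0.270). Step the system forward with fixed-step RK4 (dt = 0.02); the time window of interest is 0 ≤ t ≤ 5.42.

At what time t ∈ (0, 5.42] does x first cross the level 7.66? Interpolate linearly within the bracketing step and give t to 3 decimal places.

t = 3.227

t=0.000: state=(0.270)
step 1 (dt=0.02): k1=(0.377), k2=(0.382), k3=(0.382), k4=(0.388); state += dt/6·(k1+2k2+2k3+k4)
t=0.020: state=(0.278)
t=0.040: state=(0.286)
t=0.060: state=(0.294)
continuing one RK4 step at a time; state shown every 10 steps (Δt=0.2):
t=0.200: state=(0.357)
t=0.400: state=(0.470)
t=0.600: state=(0.617)
t=0.800: state=(0.806)
t=1.000: state=(1.047)
t=1.200: state=(1.350)
t=1.400: state=(1.724)
t=1.600: state=(2.178)
t=1.800: state=(2.715)
t=2.000: state=(3.330)
t=2.200: state=(4.014)
t=2.400: state=(4.744)
t=2.600: state=(5.495)
t=2.800: state=(6.236)
t=3.000: state=(6.939)
t=3.200: state=(7.579)
t=3.220: state=(7.639)
next step: t=3.240: state=(7.699) — x has crossed 7.66
linear interpolation between t=3.220 (7.63946) and t=3.240 (7.69873) → t≈3.227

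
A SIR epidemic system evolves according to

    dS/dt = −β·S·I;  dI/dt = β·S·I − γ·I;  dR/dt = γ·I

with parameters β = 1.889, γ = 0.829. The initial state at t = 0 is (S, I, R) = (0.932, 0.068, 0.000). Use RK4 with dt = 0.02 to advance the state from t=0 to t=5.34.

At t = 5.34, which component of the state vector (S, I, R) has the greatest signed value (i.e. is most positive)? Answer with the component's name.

t=0.000: state=(0.932, 0.068, 0.000)
step 1 (dt=0.02): k1=(-0.120, 0.063, 0.056), k2=(-0.121, 0.064, 0.057), k3=(-0.121, 0.064, 0.057), k4=(-0.122, 0.064, 0.057); state += dt/6·(k1+2k2+2k3+k4)
t=0.020: state=(0.930, 0.069, 0.001)
t=0.040: state=(0.927, 0.071, 0.002)
t=0.060: state=(0.925, 0.072, 0.003)
continuing one RK4 step at a time; state shown every 10 steps (Δt=0.2):
t=0.200: state=(0.906, 0.082, 0.012)
t=0.400: state=(0.876, 0.097, 0.027)
t=0.600: state=(0.842, 0.113, 0.045)
t=0.800: state=(0.804, 0.131, 0.065)
t=1.000: state=(0.763, 0.149, 0.088)
t=1.200: state=(0.718, 0.167, 0.114)
t=1.400: state=(0.672, 0.184, 0.144)
t=1.600: state=(0.625, 0.200, 0.175)
t=1.800: state=(0.578, 0.212, 0.210)
t=2.000: state=(0.533, 0.222, 0.246)
t=2.200: state=(0.489, 0.228, 0.283)
t=2.400: state=(0.449, 0.231, 0.321)
t=2.600: state=(0.411, 0.230, 0.359)
t=2.800: state=(0.377, 0.226, 0.397)
t=3.000: state=(0.347, 0.219, 0.434)
t=3.200: state=(0.320, 0.211, 0.470)
t=3.400: state=(0.296, 0.201, 0.504)
t=3.600: state=(0.275, 0.189, 0.536)
t=3.800: state=(0.256, 0.177, 0.566)
t=4.000: state=(0.240, 0.165, 0.595)
t=4.200: state=(0.226, 0.153, 0.621)
t=4.400: state=(0.214, 0.140, 0.645)
t=4.600: state=(0.204, 0.129, 0.668)
t=4.800: state=(0.194, 0.118, 0.688)
t=5.000: state=(0.186, 0.107, 0.707)
t=5.200: state=(0.179, 0.097, 0.724)
t=5.340: state=(0.175, 0.091, 0.735)
compare at T: S=0.175, I=0.091, R=0.735

largest component: R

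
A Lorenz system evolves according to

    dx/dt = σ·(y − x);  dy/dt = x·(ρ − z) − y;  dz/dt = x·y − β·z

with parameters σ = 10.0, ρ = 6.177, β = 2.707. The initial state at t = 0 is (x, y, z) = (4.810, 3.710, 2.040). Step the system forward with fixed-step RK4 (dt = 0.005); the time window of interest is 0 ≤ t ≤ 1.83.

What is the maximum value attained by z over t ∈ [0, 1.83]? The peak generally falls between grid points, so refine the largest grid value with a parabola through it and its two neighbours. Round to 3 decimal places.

max z = 6.989

t=0.000: state=(4.810, 3.710, 2.040)
step 1 (dt=0.005): k1=(-11.000, 16.189, 12.323), k2=(-10.320, 15.887, 12.331), k3=(-10.345, 15.895, 12.334), k4=(-9.688, 15.602, 12.342); state += dt/6·(k1+2k2+2k3+k4)
t=0.005: state=(4.758, 3.789, 2.102)
t=0.010: state=(4.713, 3.866, 2.163)
t=0.015: state=(4.673, 3.940, 2.225)
continuing one RK4 step at a time; state shown every 20 steps (Δt=0.1):
t=0.100: state=(4.586, 4.885, 3.316)
t=0.200: state=(4.996, 5.397, 4.717)
t=0.300: state=(5.232, 5.259, 6.025)
t=0.400: state=(5.026, 4.605, 6.834)
t=0.500: state=(4.466, 3.816, 6.960)
t=0.600: state=(3.818, 3.209, 6.568)
t=0.700: state=(3.296, 2.873, 5.943)
t=0.800: state=(2.980, 2.766, 5.298)
t=0.900: state=(2.859, 2.826, 4.750)
t=1.000: state=(2.899, 3.005, 4.355)
t=1.100: state=(3.060, 3.270, 4.140)
t=1.200: state=(3.307, 3.584, 4.116)
t=1.300: state=(3.599, 3.898, 4.276)
t=1.400: state=(3.886, 4.151, 4.590)
t=1.500: state=(4.110, 4.284, 4.989)
t=1.600: state=(4.222, 4.268, 5.376)
t=1.700: state=(4.203, 4.122, 5.655)
t=1.800: state=(4.075, 3.907, 5.770)
t=1.830: state=(4.022, 3.840, 5.772)
largest grid value and its neighbours: z(0.465)=6.98834, z(0.470)=6.98866, z(0.475)=6.98745
parabola through these three points peaks at t≈0.469 with z≈6.98873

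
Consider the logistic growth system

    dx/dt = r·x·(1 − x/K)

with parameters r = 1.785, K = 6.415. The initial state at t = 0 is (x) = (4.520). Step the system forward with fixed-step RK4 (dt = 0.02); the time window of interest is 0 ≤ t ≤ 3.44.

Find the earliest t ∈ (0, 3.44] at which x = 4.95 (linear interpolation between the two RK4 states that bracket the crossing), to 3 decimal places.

t=0.000: state=(4.520)
step 1 (dt=0.02): k1=(2.383), k2=(2.366), k3=(2.366), k4=(2.348); state += dt/6·(k1+2k2+2k3+k4)
t=0.020: state=(4.567)
t=0.040: state=(4.614)
t=0.060: state=(4.660)
t=0.180: state=(4.919)
next step: t=0.200: state=(4.960) — x has crossed 4.95
linear interpolation between t=0.180 (4.91932) and t=0.200 (4.95988) → t≈0.195

t = 0.195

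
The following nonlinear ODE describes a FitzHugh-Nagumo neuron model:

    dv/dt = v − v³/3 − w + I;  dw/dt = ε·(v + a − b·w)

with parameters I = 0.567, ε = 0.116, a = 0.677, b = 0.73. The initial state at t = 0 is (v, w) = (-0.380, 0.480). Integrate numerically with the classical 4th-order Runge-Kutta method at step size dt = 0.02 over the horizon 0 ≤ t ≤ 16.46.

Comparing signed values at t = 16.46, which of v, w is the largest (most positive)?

largest component: v

t=0.000: state=(-0.380, 0.480)
step 1 (dt=0.02): k1=(-0.275, -0.006), k2=(-0.277, -0.007), k3=(-0.277, -0.007), k4=(-0.279, -0.007); state += dt/6·(k1+2k2+2k3+k4)
t=0.020: state=(-0.386, 0.480)
t=0.040: state=(-0.391, 0.480)
t=0.060: state=(-0.397, 0.480)
continuing one RK4 step at a time; state shown every 50 steps (Δt=1):
t=1.000: state=(-0.776, 0.454)
t=2.000: state=(-1.273, 0.377)
t=3.000: state=(-1.496, 0.265)
t=4.000: state=(-1.501, 0.151)
t=5.000: state=(-1.440, 0.050)
t=6.000: state=(-1.362, -0.035)
t=7.000: state=(-1.277, -0.103)
t=8.000: state=(-1.187, -0.157)
t=9.000: state=(-1.088, -0.195)
t=10.000: state=(-0.977, -0.219)
t=11.000: state=(-0.844, -0.227)
t=12.000: state=(-0.664, -0.218)
t=13.000: state=(-0.372, -0.184)
t=14.000: state=(0.239, -0.105)
t=15.000: state=(1.371, 0.067)
t=16.000: state=(1.820, 0.324)
t=16.460: state=(1.815, 0.443)
compare at T: v=1.815, w=0.443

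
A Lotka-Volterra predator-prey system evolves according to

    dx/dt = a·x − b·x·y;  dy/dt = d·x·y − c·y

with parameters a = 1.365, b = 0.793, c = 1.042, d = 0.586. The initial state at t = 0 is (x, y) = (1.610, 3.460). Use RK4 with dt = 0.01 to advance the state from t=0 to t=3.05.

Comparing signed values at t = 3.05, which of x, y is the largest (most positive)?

largest component: x

t=0.000: state=(1.610, 3.460)
step 1 (dt=0.01): k1=(-2.220, -0.341), k2=(-2.202, -0.363), k3=(-2.202, -0.363), k4=(-2.185, -0.385); state += dt/6·(k1+2k2+2k3+k4)
t=0.010: state=(1.588, 3.456)
t=0.020: state=(1.566, 3.452)
t=0.030: state=(1.545, 3.448)
continuing one RK4 step at a time; state shown every 10 steps (Δt=0.1):
t=0.100: state=(1.405, 3.405)
t=0.200: state=(1.234, 3.314)
t=0.300: state=(1.092, 3.196)
t=0.400: state=(0.977, 3.060)
t=0.500: state=(0.884, 2.911)
t=0.600: state=(0.809, 2.756)
t=0.700: state=(0.750, 2.599)
t=0.800: state=(0.704, 2.444)
t=0.900: state=(0.669, 2.292)
t=1.000: state=(0.643, 2.146)
t=1.100: state=(0.625, 2.007)
t=1.200: state=(0.614, 1.875)
t=1.300: state=(0.610, 1.751)
t=1.400: state=(0.611, 1.636)
t=1.500: state=(0.618, 1.528)
t=1.600: state=(0.630, 1.428)
t=1.700: state=(0.647, 1.335)
t=1.800: state=(0.670, 1.251)
t=1.900: state=(0.697, 1.173)
t=2.000: state=(0.730, 1.102)
t=2.100: state=(0.769, 1.037)
t=2.200: state=(0.814, 0.979)
t=2.300: state=(0.865, 0.927)
t=2.400: state=(0.923, 0.880)
t=2.500: state=(0.989, 0.838)
t=2.600: state=(1.062, 0.802)
t=2.700: state=(1.143, 0.771)
t=2.800: state=(1.234, 0.745)
t=2.900: state=(1.335, 0.724)
t=3.000: state=(1.446, 0.707)
t=3.050: state=(1.505, 0.701)
compare at T: x=1.505, y=0.701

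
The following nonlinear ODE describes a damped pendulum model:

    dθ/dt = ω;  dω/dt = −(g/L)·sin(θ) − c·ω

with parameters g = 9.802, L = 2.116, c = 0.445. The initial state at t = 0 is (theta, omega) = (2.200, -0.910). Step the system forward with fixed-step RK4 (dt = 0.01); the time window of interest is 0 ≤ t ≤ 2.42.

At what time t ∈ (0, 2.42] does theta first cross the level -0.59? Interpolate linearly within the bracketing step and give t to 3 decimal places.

t=0.000: state=(2.200, -0.910)
step 1 (dt=0.01): k1=(-0.910, -3.340), k2=(-0.927, -3.345), k3=(-0.927, -3.345), k4=(-0.943, -3.350); state += dt/6·(k1+2k2+2k3+k4)
t=0.010: state=(2.191, -0.943)
t=0.020: state=(2.181, -0.977)
t=0.030: state=(2.171, -1.011)
continuing one RK4 step at a time; state shown every 10 steps (Δt=0.1):
t=0.100: state=(2.092, -1.250)
t=0.200: state=(1.950, -1.603)
t=0.300: state=(1.771, -1.966)
t=0.400: state=(1.556, -2.331)
t=0.500: state=(1.306, -2.677)
t=0.600: state=(1.023, -2.975)
t=0.700: state=(0.713, -3.190)
t=0.800: state=(0.388, -3.287)
t=0.900: state=(0.061, -3.244)
t=1.000: state=(-0.256, -3.058)
t=1.100: state=(-0.547, -2.747)
t=1.110: state=(-0.574, -2.710)
next step: t=1.120: state=(-0.601, -2.672) — theta has crossed -0.59
linear interpolation between t=1.110 (-0.57403) and t=1.120 (-0.60094) → t≈1.116

t = 1.116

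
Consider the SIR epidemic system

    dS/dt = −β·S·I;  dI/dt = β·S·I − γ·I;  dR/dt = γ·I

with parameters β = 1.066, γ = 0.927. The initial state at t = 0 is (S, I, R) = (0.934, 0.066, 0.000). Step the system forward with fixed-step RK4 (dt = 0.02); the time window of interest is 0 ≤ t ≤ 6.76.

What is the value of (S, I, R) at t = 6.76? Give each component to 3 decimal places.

(S, I, R) = (0.633, 0.029, 0.338)

t=0.000: state=(0.934, 0.066, 0.000)
step 1 (dt=0.02): k1=(-0.066, 0.005, 0.061), k2=(-0.066, 0.004, 0.061), k3=(-0.066, 0.004, 0.061), k4=(-0.066, 0.004, 0.061); state += dt/6·(k1+2k2+2k3+k4)
t=0.020: state=(0.933, 0.066, 0.001)
t=0.040: state=(0.931, 0.066, 0.002)
t=0.060: state=(0.930, 0.066, 0.004)
continuing one RK4 step at a time; state shown every 25 steps (Δt=0.5):
t=0.500: state=(0.901, 0.068, 0.031)
t=1.000: state=(0.869, 0.068, 0.063)
t=1.500: state=(0.838, 0.068, 0.094)
t=2.000: state=(0.809, 0.066, 0.125)
t=2.500: state=(0.781, 0.063, 0.155)
t=3.000: state=(0.756, 0.060, 0.184)
t=3.500: state=(0.733, 0.056, 0.211)
t=4.000: state=(0.712, 0.052, 0.236)
t=4.500: state=(0.693, 0.048, 0.259)
t=5.000: state=(0.677, 0.043, 0.280)
t=5.500: state=(0.662, 0.039, 0.299)
t=6.000: state=(0.649, 0.035, 0.316)
t=6.500: state=(0.638, 0.031, 0.331)
t=6.760: state=(0.633, 0.029, 0.338)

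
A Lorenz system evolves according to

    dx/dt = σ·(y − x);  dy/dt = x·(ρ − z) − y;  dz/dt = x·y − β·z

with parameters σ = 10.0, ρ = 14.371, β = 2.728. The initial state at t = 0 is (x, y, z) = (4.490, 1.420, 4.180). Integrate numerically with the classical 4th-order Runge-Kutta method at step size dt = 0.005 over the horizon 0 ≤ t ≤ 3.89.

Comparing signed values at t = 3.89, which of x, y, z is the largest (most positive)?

t=0.000: state=(4.490, 1.420, 4.180)
step 1 (dt=0.005): k1=(-30.700, 44.338, -5.027), k2=(-28.824, 43.500, -4.613), k3=(-28.892, 43.545, -4.618), k4=(-27.078, 42.748, -4.223); state += dt/6·(k1+2k2+2k3+k4)
t=0.005: state=(4.346, 1.638, 4.157)
t=0.010: state=(4.219, 1.848, 4.138)
t=0.015: state=(4.108, 2.051, 4.122)
continuing one RK4 step at a time; state shown every 40 steps (Δt=0.2):
t=0.200: state=(5.986, 8.800, 6.306)
t=0.400: state=(10.255, 9.420, 18.753)
t=0.600: state=(4.189, 1.486, 16.071)
t=0.800: state=(1.874, 1.820, 9.860)
t=1.000: state=(2.985, 4.149, 6.767)
t=1.200: state=(6.796, 9.290, 9.239)
t=1.400: state=(8.989, 7.502, 18.222)
t=1.600: state=(4.236, 2.450, 14.834)
t=1.800: state=(2.981, 3.269, 9.910)
t=2.000: state=(4.884, 6.467, 8.646)
t=2.200: state=(8.254, 9.268, 14.022)
t=2.400: state=(6.659, 4.672, 16.769)
t=2.600: state=(3.907, 3.422, 12.455)
t=2.800: state=(4.448, 5.362, 9.871)
t=3.000: state=(6.984, 8.262, 12.081)
t=3.200: state=(7.458, 6.454, 16.167)
t=3.400: state=(4.964, 4.063, 13.955)
t=3.600: state=(4.560, 4.993, 11.135)
t=3.800: state=(6.235, 7.277, 11.665)
t=3.890: state=(7.064, 7.776, 13.189)
compare at T: x=7.064, y=7.776, z=13.189

largest component: z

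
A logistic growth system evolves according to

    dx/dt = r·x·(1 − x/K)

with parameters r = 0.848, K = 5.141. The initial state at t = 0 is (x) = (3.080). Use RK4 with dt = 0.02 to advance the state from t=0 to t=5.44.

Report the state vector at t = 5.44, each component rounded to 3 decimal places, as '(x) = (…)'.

t=0.000: state=(3.080)
step 1 (dt=0.02): k1=(1.047), k2=(1.045), k3=(1.045), k4=(1.043); state += dt/6·(k1+2k2+2k3+k4)
t=0.020: state=(3.101)
t=0.040: state=(3.122)
t=0.060: state=(3.142)
continuing one RK4 step at a time; state shown every 10 steps (Δt=0.2):
t=0.200: state=(3.285)
t=0.400: state=(3.481)
t=0.600: state=(3.666)
t=0.800: state=(3.838)
t=1.000: state=(3.996)
t=1.200: state=(4.140)
t=1.400: state=(4.269)
t=1.600: state=(4.385)
t=1.800: state=(4.488)
t=2.000: state=(4.579)
t=2.200: state=(4.658)
t=2.400: state=(4.728)
t=2.600: state=(4.788)
t=2.800: state=(4.840)
t=3.000: state=(4.884)
t=3.200: state=(4.923)
t=3.400: state=(4.955)
t=3.600: state=(4.984)
t=3.800: state=(5.007)
t=4.000: state=(5.028)
t=4.200: state=(5.045)
t=4.400: state=(5.060)
t=4.600: state=(5.072)
t=4.800: state=(5.083)
t=5.000: state=(5.092)
t=5.200: state=(5.100)
t=5.400: state=(5.106)
t=5.440: state=(5.107)

(x) = (5.107)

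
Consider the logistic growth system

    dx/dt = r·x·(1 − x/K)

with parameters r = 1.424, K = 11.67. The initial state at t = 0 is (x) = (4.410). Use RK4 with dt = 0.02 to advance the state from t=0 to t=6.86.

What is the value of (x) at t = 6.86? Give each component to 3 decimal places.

(x) = (11.669)

t=0.000: state=(4.410)
step 1 (dt=0.02): k1=(3.907), k2=(3.920), k3=(3.920), k4=(3.933); state += dt/6·(k1+2k2+2k3+k4)
t=0.020: state=(4.488)
t=0.040: state=(4.567)
t=0.060: state=(4.647)
continuing one RK4 step at a time; state shown every 25 steps (Δt=0.5):
t=0.500: state=(6.456)
t=1.000: state=(8.358)
t=1.500: state=(9.770)
t=2.000: state=(10.653)
t=2.500: state=(11.148)
t=3.000: state=(11.408)
t=3.500: state=(11.540)
t=4.000: state=(11.606)
t=4.500: state=(11.638)
t=5.000: state=(11.654)
t=5.500: state=(11.662)
t=6.000: state=(11.666)
t=6.500: state=(11.668)
t=6.860: state=(11.669)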